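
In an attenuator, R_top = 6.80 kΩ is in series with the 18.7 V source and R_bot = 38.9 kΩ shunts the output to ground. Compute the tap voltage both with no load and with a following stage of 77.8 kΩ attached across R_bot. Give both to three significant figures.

Unloaded: 15.9 V; loaded: 14.8 V

Open-circuit: V = 18.7 × 38.9/(6.80 + 38.9) = 15.9 V.
With the load, R_bot becomes R_bot‖R_L = 25.93 kΩ, so V = 18.7 × 25.93/32.73 = 14.8 V.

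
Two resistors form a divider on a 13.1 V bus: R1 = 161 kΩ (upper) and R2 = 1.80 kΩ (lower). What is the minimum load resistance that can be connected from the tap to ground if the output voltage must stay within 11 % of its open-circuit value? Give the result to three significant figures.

Output resistance R_th = R1‖R2 = (161 × 1.80)/162.8 = 1.780 kΩ.
The fractional drop is R_th/(R_th + R_L); requiring this ≤ 0.110 gives R_L ≥ R_th(1/0.110 − 1) = 1.780 × 8.091 = 14.4 kΩ.

R_L(min) ≈ 14.4 kΩ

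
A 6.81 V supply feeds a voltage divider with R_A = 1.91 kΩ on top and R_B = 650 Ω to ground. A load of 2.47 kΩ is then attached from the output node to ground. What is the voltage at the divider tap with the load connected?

The load sits in parallel with R_B: R_B‖R_L = (650 × 2470) / (650 + 2470) = 514.6 Ω.
V_out = 6.81 × 514.6 / (1910 + 514.6) = 6.81 × 514.6/2425 = 1.45 V.
(Unloaded it would have been 1.73 V.)

V_out ≈ 1.45 V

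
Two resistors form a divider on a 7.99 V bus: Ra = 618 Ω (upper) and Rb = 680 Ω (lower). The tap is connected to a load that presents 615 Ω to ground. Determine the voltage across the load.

V_out ≈ 2.74 V

The load sits in parallel with Rb: Rb‖R_L = (680 × 615) / (680 + 615) = 322.9 Ω.
V_out = 7.99 × 322.9 / (618 + 322.9) = 7.99 × 322.9/940.9 = 2.74 V.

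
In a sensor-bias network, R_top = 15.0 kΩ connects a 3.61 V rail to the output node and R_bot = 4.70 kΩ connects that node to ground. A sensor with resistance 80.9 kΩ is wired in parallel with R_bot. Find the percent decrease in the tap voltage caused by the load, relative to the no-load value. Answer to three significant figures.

4.24 %

The divider's output (Thévenin) resistance is R_top‖R_bot = 3.579 kΩ.
Fractional drop under load = R_th/(R_th + R_L) = 3.579 / (3.579 + 80.9) = 0.04236.
So the output falls by 4.24 %.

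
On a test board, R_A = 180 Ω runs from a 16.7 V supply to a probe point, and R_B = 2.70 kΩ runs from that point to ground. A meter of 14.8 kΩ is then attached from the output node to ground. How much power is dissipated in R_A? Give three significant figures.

Total resistance from the source is R_A + (R_B‖R_L) = 2463 Ω, so I = 16.7/2463 Ω = 6.779 mA.
P = I²·R_A = (6.779 mA)² × 180 Ω = 8.27 mW.

P ≈ 8.27 mW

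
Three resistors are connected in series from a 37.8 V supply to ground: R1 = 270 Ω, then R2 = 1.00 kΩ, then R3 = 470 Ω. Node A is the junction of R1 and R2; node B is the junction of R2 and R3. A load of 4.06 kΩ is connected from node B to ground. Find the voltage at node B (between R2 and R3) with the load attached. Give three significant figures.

V ≈ 9.41 V

At node B, R3 is in parallel with the load: R3‖R_L = 421.2 Ω.
Below node A the resistance is R2 + (R3‖R_L) = 1421 Ω, so V_A = 37.8 × 1421/1691 = 31.77 V.
Then V_B = V_A × (R3‖R_L)/(R2 + R3‖R_L) = 31.77 × 421.2/1421 = 9.41 V.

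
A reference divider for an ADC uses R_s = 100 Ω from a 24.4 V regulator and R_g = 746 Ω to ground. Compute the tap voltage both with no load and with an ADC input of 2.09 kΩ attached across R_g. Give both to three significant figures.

Unloaded: 21.5 V; loaded: 20.6 V

Open-circuit: V = 24.4 × 746/(100 + 746) = 21.5 V.
With the load, R_g becomes R_g‖R_L = 549.8 Ω, so V = 24.4 × 549.8/649.8 = 20.6 V.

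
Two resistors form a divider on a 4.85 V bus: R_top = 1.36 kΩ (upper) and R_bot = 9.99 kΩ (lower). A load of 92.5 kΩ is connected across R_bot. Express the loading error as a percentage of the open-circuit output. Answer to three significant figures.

The divider's output (Thévenin) resistance is R_top‖R_bot = 1.197 kΩ.
Fractional drop under load = R_th/(R_th + R_L) = 1.197 / (1.197 + 92.5) = 0.01278.
So the output falls by 1.28 %.

1.28 %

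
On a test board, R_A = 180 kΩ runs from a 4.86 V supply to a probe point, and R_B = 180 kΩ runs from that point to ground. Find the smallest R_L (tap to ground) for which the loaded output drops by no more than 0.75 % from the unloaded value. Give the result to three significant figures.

Output resistance R_th = R_A‖R_B = (180 × 180)/360.0 = 90.00 kΩ.
The fractional drop is R_th/(R_th + R_L); requiring this ≤ 0.00750 gives R_L ≥ R_th(1/0.00750 − 1) = 90.00 × 132.3 = 11.9 MΩ.

R_L(min) ≈ 11.9 MΩ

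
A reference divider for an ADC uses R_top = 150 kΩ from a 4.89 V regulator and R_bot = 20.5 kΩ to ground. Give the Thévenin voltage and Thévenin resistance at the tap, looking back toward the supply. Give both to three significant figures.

V_th = 0.588 V, R_th = 18.0 kΩ

V_th is the open-circuit tap voltage: 4.89 × 20.5/(150 + 20.5) = 0.588 V.
With the supply zeroed, R_top and R_bot appear in parallel from the tap: R_th = R_top‖R_bot = (150 × 20.5)/170.5 = 18.0 kΩ.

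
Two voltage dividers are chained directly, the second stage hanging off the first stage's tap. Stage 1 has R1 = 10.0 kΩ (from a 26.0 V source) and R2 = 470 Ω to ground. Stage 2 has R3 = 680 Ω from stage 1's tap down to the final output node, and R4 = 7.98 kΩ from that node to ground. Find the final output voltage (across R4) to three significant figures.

Stage 2 presents R3+R4 = 8660 Ω as a load on stage 1's tap.
Stage 1's lower leg becomes R2‖(R3+R4) = 445.8 Ω, so V_mid = 26.0 × 445.8/10450 = 1.110 V.
Stage 2 is itself unloaded: V_out = V_mid × R4/(R3+R4) = 1.110 × 7980/8660 = 1.02 V.

V_out ≈ 1.02 V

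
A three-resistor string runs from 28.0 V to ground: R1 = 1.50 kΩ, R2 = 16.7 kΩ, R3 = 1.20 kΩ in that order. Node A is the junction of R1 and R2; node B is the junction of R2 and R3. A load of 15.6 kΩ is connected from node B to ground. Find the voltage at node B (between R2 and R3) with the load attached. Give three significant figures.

At node B, R3 is in parallel with the load: R3‖R_L = 1.114 kΩ.
Below node A the resistance is R2 + (R3‖R_L) = 17.81 kΩ, so V_A = 28.0 × 17.81/19.31 = 25.83 V.
Then V_B = V_A × (R3‖R_L)/(R2 + R3‖R_L) = 25.83 × 1.114/17.81 = 1.62 V.

V ≈ 1.62 V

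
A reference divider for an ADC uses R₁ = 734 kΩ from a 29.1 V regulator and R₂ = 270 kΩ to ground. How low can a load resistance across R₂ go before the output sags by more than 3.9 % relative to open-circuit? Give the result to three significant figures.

R_L(min) ≈ 4.86 MΩ

Output resistance R_th = R₁‖R₂ = (734 × 270)/1004 = 197.4 kΩ.
The fractional drop is R_th/(R_th + R_L); requiring this ≤ 0.0390 gives R_L ≥ R_th(1/0.0390 − 1) = 197.4 × 24.64 = 4.86 MΩ.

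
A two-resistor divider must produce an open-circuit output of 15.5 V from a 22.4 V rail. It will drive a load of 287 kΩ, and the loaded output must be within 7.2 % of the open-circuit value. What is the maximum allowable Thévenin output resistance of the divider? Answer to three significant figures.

R_th ≤ 22.3 kΩ

Loading drop = R_th/(R_th + R_L) ≤ 0.0720, so R_th ≤ R_L · ε/(1−ε) = 287 kΩ × 0.0720/0.9280 = 22.3 kΩ.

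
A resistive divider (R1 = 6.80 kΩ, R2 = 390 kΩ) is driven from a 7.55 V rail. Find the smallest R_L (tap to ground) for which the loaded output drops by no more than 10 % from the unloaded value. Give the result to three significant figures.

Output resistance R_th = R1‖R2 = (6.80 × 390)/396.8 = 6.683 kΩ.
The fractional drop is R_th/(R_th + R_L); requiring this ≤ 0.100 gives R_L ≥ R_th(1/0.100 − 1) = 6.683 × 9.000 = 60.2 kΩ.

R_L(min) ≈ 60.2 kΩ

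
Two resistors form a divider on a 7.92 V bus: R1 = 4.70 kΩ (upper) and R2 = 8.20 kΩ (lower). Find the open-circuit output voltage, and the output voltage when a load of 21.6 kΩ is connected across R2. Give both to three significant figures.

Unloaded: 5.03 V; loaded: 4.42 V

Open-circuit: V = 7.92 × 8.20/(4.70 + 8.20) = 5.03 V.
With the load, R2 becomes R2‖R_L = 5.944 kΩ, so V = 7.92 × 5.944/10.64 = 4.42 V.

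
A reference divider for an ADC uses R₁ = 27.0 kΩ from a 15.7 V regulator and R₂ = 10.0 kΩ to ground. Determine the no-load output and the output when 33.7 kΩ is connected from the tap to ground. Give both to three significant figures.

Unloaded: 4.24 V; loaded: 3.49 V

Open-circuit: V = 15.7 × 10.0/(27.0 + 10.0) = 4.24 V.
With the load, R₂ becomes R₂‖R_L = 7.712 kΩ, so V = 15.7 × 7.712/34.71 = 3.49 V.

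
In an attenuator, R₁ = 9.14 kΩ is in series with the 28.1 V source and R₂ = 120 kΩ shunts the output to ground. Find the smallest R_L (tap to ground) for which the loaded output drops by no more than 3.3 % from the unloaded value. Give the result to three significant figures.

Output resistance R_th = R₁‖R₂ = (9.14 × 120)/129.1 = 8.493 kΩ.
The fractional drop is R_th/(R_th + R_L); requiring this ≤ 0.0330 gives R_L ≥ R_th(1/0.0330 − 1) = 8.493 × 29.30 = 249 kΩ.

R_L(min) ≈ 249 kΩ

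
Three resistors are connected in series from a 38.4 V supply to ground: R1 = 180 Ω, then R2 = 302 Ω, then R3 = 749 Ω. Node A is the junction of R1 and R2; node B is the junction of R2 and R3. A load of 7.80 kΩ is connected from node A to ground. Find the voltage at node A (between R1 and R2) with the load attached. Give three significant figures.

V ≈ 32.2 V

Below node A the series string R2+R3 = 1051 Ω sits in parallel with the 7800 Ω load: 926.2 Ω.
V_A = 38.4 × 926.2/(180 + 926.2) = 32.2 V.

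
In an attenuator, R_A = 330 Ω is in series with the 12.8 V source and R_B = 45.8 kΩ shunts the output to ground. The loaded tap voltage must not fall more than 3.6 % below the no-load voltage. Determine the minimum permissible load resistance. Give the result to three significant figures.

R_L(min) ≈ 8.77 kΩ

Output resistance R_th = R_A‖R_B = (330 × 45800)/46130 = 327.6 Ω.
The fractional drop is R_th/(R_th + R_L); requiring this ≤ 0.0360 gives R_L ≥ R_th(1/0.0360 − 1) = 327.6 × 26.78 = 8.77 kΩ.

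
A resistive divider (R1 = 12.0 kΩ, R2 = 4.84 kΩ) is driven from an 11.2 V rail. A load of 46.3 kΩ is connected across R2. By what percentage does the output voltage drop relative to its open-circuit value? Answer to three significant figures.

The divider's output (Thévenin) resistance is R1‖R2 = 3.449 kΩ.
Fractional drop under load = R_th/(R_th + R_L) = 3.449 / (3.449 + 46.3) = 0.06933.
So the output falls by 6.93 %.

6.93 %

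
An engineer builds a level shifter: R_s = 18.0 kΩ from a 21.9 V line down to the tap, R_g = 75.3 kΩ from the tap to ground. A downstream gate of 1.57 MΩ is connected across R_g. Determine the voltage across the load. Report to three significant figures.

V_out ≈ 17.5 V

The load sits in parallel with R_g: R_g‖R_L = (75.3 × 1570) / (75.3 + 1570) = 71.85 kΩ.
V_out = 21.9 × 71.85 / (18.0 + 71.85) = 21.9 × 71.85/89.85 = 17.5 V.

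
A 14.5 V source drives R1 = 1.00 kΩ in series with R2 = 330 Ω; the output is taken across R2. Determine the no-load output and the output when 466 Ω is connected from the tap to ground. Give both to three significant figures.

Unloaded: 3.60 V; loaded: 2.35 V

Open-circuit: V = 14.5 × 330/(1000 + 330) = 3.60 V.
With the load, R2 becomes R2‖R_L = 193.2 Ω, so V = 14.5 × 193.2/1193 = 2.35 V.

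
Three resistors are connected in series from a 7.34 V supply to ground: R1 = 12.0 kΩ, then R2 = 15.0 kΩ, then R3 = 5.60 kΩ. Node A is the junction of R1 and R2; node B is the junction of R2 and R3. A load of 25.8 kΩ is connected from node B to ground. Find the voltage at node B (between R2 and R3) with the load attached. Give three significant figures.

V ≈ 1.07 V

At node B, R3 is in parallel with the load: R3‖R_L = 4.601 kΩ.
Below node A the resistance is R2 + (R3‖R_L) = 19.60 kΩ, so V_A = 7.34 × 19.60/31.60 = 4.553 V.
Then V_B = V_A × (R3‖R_L)/(R2 + R3‖R_L) = 4.553 × 4.601/19.60 = 1.07 V.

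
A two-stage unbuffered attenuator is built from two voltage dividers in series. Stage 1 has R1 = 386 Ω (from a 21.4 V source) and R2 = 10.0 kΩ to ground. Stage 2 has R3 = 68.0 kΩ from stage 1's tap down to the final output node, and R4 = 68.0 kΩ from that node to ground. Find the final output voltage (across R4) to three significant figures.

V_out ≈ 10.3 V

Stage 2 presents R3+R4 = 136000 Ω as a load on stage 1's tap.
Stage 1's lower leg becomes R2‖(R3+R4) = 9315 Ω, so V_mid = 21.4 × 9315/9701 = 20.55 V.
Stage 2 is itself unloaded: V_out = V_mid × R4/(R3+R4) = 20.55 × 68000/136000 = 10.3 V.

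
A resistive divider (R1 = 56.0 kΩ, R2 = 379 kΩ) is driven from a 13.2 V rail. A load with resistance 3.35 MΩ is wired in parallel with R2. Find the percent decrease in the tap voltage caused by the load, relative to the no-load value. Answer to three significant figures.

1.44 %

The divider's output (Thévenin) resistance is R1‖R2 = 48.79 kΩ.
Fractional drop under load = R_th/(R_th + R_L) = 48.79 / (48.79 + 3350) = 0.01436.
So the output falls by 1.44 %.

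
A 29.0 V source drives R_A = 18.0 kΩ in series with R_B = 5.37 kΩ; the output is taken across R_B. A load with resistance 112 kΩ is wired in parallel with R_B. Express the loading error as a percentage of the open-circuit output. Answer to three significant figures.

3.56 %

The divider's output (Thévenin) resistance is R_A‖R_B = 4.136 kΩ.
Fractional drop under load = R_th/(R_th + R_L) = 4.136 / (4.136 + 112) = 0.03561.
So the output falls by 3.56 %.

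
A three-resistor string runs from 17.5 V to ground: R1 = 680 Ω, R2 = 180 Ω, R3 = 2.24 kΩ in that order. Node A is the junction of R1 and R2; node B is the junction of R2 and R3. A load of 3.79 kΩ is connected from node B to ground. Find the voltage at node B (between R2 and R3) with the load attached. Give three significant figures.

V ≈ 10.9 V

At node B, R3 is in parallel with the load: R3‖R_L = 1408 Ω.
Below node A the resistance is R2 + (R3‖R_L) = 1588 Ω, so V_A = 17.5 × 1588/2268 = 12.25 V.
Then V_B = V_A × (R3‖R_L)/(R2 + R3‖R_L) = 12.25 × 1408/1588 = 10.9 V.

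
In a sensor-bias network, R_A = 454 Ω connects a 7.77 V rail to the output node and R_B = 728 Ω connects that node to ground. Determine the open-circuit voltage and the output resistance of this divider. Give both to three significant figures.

V_th is the open-circuit tap voltage: 7.77 × 728/(454 + 728) = 4.79 V.
With the supply zeroed, R_A and R_B appear in parallel from the tap: R_th = R_A‖R_B = (454 × 728)/1182 = 280 Ω.

V_th = 4.79 V, R_th = 280 Ω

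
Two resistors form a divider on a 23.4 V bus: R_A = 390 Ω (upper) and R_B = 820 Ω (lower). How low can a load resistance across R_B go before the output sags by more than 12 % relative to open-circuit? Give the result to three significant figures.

Output resistance R_th = R_A‖R_B = (390 × 820)/1210 = 264.3 Ω.
The fractional drop is R_th/(R_th + R_L); requiring this ≤ 0.120 gives R_L ≥ R_th(1/0.120 − 1) = 264.3 × 7.333 = 1.94 kΩ.

R_L(min) ≈ 1.94 kΩ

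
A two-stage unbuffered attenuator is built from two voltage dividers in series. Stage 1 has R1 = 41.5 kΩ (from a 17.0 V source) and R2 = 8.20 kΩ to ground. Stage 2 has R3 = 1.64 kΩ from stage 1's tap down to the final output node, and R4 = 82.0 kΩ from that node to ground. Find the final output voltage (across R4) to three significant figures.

V_out ≈ 2.54 V

Stage 2 presents R3+R4 = 83.64 kΩ as a load on stage 1's tap.
Stage 1's lower leg becomes R2‖(R3+R4) = 7.468 kΩ, so V_mid = 17.0 × 7.468/48.97 = 2.593 V.
Stage 2 is itself unloaded: V_out = V_mid × R4/(R3+R4) = 2.593 × 82.0/83.64 = 2.54 V.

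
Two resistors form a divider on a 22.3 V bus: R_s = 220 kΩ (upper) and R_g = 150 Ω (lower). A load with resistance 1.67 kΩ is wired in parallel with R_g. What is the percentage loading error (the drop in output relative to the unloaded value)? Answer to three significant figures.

8.24 %

Unloaded V = 22.3 × 150/220200 = 0.015194 V.
Loaded: R_g‖R_L = 137.6 Ω, giving V = 22.3 × 137.6/220100 = 0.013943 V.
Drop = (0.015194 − 0.013943) / 0.015194 = 8.24 %.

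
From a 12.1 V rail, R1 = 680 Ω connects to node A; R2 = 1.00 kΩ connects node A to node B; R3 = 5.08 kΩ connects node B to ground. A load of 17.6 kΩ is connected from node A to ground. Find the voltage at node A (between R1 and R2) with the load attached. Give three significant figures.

Below node A the series string R2+R3 = 6080 Ω sits in parallel with the 17600 Ω load: 4519 Ω.
V_A = 12.1 × 4519/(680 + 4519) = 10.5 V.

V ≈ 10.5 V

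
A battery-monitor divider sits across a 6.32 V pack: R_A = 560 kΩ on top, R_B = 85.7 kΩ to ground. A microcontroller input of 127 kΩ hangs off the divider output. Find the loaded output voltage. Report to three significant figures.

The load sits in parallel with R_B: R_B‖R_L = (85.7 × 127) / (85.7 + 127) = 51.17 kΩ.
V_out = 6.32 × 51.17 / (560 + 51.17) = 6.32 × 51.17/611.2 = 0.529 V.
(Unloaded it would have been 0.839 V.)

V_out ≈ 0.529 V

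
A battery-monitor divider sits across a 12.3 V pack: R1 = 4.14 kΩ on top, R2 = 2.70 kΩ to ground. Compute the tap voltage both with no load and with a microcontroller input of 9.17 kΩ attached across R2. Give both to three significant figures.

Unloaded: 4.86 V; loaded: 4.12 V

Open-circuit: V = 12.3 × 2.70/(4.14 + 2.70) = 4.86 V.
With the load, R2 becomes R2‖R_L = 2.086 kΩ, so V = 12.3 × 2.086/6.226 = 4.12 V.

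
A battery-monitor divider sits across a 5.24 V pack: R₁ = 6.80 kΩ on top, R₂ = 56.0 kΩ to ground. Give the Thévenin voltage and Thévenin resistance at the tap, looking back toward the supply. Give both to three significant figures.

V_th = 4.67 V, R_th = 6.06 kΩ

V_th is the open-circuit tap voltage: 5.24 × 56.0/(6.80 + 56.0) = 4.67 V.
With the supply zeroed, R₁ and R₂ appear in parallel from the tap: R_th = R₁‖R₂ = (6.80 × 56.0)/62.80 = 6.06 kΩ.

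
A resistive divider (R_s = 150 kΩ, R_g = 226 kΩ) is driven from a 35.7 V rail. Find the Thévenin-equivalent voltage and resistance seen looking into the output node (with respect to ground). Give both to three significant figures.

V_th = 21.5 V, R_th = 90.2 kΩ

V_th is the open-circuit tap voltage: 35.7 × 226/(150 + 226) = 21.5 V.
With the supply zeroed, R_s and R_g appear in parallel from the tap: R_th = R_s‖R_g = (150 × 226)/376.0 = 90.2 kΩ.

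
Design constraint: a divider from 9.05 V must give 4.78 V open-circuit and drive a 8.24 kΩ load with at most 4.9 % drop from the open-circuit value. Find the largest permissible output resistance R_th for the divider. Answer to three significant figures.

R_th ≤ 425 Ω

Loading drop = R_th/(R_th + R_L) ≤ 0.0490, so R_th ≤ R_L · ε/(1−ε) = 8.24 kΩ × 0.0490/0.9510 = 425 Ω.
(Any R1, R2 with R2/(R1+R2) = 0.528 and R1‖R2 ≤ 425 Ω will meet the spec.)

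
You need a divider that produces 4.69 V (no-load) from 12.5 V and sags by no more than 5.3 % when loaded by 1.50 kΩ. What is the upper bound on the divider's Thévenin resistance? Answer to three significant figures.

Loading drop = R_th/(R_th + R_L) ≤ 0.0530, so R_th ≤ R_L · ε/(1−ε) = 1.50 kΩ × 0.0530/0.9470 = 83.9 Ω.
(Any R1, R2 with R2/(R1+R2) = 0.375 and R1‖R2 ≤ 83.9 Ω will meet the spec.)

R_th ≤ 83.9 Ω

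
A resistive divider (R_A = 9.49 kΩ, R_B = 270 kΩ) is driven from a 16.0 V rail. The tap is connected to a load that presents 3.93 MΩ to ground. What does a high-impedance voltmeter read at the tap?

The load sits in parallel with R_B: R_B‖R_L = (270 × 3930) / (270 + 3930) = 252.6 kΩ.
V_out = 16.0 × 252.6 / (9.49 + 252.6) = 16.0 × 252.6/262.1 = 15.4 V.

V_out ≈ 15.4 V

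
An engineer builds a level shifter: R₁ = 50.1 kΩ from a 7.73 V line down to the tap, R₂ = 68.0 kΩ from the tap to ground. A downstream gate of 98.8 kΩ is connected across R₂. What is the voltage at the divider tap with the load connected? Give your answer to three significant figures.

V_out ≈ 3.44 V

The load sits in parallel with R₂: R₂‖R_L = (68.0 × 98.8) / (68.0 + 98.8) = 40.28 kΩ.
V_out = 7.73 × 40.28 / (50.1 + 40.28) = 7.73 × 40.28/90.38 = 3.44 V.
(Unloaded it would have been 4.45 V.)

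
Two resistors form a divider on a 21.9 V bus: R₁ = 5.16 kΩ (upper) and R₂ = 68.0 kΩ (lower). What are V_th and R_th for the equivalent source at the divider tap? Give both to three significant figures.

V_th = 20.4 V, R_th = 4.80 kΩ

V_th is the open-circuit tap voltage: 21.9 × 68.0/(5.16 + 68.0) = 20.4 V.
With the supply zeroed, R₁ and R₂ appear in parallel from the tap: R_th = R₁‖R₂ = (5.16 × 68.0)/73.16 = 4.80 kΩ.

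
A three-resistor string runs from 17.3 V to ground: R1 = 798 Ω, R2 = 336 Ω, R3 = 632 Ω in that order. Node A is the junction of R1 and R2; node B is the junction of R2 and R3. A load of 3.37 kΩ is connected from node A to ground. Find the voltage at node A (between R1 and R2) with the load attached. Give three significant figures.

Below node A the series string R2+R3 = 968.0 Ω sits in parallel with the 3370 Ω load: 752.0 Ω.
V_A = 17.3 × 752.0/(798 + 752.0) = 8.39 V.

V ≈ 8.39 V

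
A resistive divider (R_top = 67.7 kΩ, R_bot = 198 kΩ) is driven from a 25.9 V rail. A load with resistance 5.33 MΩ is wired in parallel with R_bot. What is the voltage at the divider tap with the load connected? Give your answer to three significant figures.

V_out ≈ 19.1 V

The load sits in parallel with R_bot: R_bot‖R_L = (198 × 5330) / (198 + 5330) = 190.9 kΩ.
V_out = 25.9 × 190.9 / (67.7 + 190.9) = 25.9 × 190.9/258.6 = 19.1 V.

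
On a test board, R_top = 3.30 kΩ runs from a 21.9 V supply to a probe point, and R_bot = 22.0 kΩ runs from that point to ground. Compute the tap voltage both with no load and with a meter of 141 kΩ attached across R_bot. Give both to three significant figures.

Unloaded: 19.0 V; loaded: 18.7 V

Open-circuit: V = 21.9 × 22.0/(3.30 + 22.0) = 19.0 V.
With the load, R_bot becomes R_bot‖R_L = 19.03 kΩ, so V = 21.9 × 19.03/22.33 = 18.7 V.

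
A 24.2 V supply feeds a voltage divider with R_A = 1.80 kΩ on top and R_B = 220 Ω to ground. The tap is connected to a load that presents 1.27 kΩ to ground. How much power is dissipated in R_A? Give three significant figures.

Total resistance from the source is R_A + (R_B‖R_L) = 1988 Ω, so I = 24.2/1988 Ω = 12.18 mA.
P = I²·R_A = (12.18 mA)² × 1.80 kΩ = 267 mW.

P ≈ 267 mW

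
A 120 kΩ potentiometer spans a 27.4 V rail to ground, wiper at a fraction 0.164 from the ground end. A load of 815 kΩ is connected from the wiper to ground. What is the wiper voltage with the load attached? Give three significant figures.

The wiper splits the pot into (1−α)R = 100.3 kΩ above and αR = 19.68 kΩ below.
Lower section ‖ load = 19.22 kΩ.
V_wiper = 27.4 × 19.22/(100.3 + 19.22) = 4.40 V.

V ≈ 4.40 V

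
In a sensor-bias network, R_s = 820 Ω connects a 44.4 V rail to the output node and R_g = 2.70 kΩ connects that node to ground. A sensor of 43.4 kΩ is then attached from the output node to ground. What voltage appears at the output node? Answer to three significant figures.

V_out ≈ 33.6 V

The load sits in parallel with R_g: R_g‖R_L = (2700 × 43400) / (2700 + 43400) = 2542 Ω.
V_out = 44.4 × 2542 / (820 + 2542) = 44.4 × 2542/3362 = 33.6 V.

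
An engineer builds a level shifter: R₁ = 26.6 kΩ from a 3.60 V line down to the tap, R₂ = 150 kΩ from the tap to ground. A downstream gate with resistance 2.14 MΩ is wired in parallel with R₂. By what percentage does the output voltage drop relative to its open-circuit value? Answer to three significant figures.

1.04 %

The divider's output (Thévenin) resistance is R₁‖R₂ = 22.59 kΩ.
Fractional drop under load = R_th/(R_th + R_L) = 22.59 / (22.59 + 2140) = 0.01045.
So the output falls by 1.04 %.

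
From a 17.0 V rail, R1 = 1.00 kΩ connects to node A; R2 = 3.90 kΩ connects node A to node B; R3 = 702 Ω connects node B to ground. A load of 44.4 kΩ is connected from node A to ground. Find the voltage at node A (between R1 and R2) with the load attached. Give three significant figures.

Below node A the series string R2+R3 = 4602 Ω sits in parallel with the 44400 Ω load: 4170 Ω.
V_A = 17.0 × 4170/(1000 + 4170) = 13.7 V.

V ≈ 13.7 V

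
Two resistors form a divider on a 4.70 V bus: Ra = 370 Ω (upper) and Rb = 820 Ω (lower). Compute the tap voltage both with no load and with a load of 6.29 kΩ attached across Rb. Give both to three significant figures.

Unloaded: 3.24 V; loaded: 3.11 V

Open-circuit: V = 4.70 × 820/(370 + 820) = 3.24 V.
With the load, Rb becomes Rb‖R_L = 725.4 Ω, so V = 4.70 × 725.4/1095 = 3.11 V.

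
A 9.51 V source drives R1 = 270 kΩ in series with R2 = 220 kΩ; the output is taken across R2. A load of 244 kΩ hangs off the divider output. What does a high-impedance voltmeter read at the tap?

The load sits in parallel with R2: R2‖R_L = (220 × 244) / (220 + 244) = 115.7 kΩ.
V_out = 9.51 × 115.7 / (270 + 115.7) = 9.51 × 115.7/385.7 = 2.85 V.
(Unloaded it would have been 4.27 V.)

V_out ≈ 2.85 V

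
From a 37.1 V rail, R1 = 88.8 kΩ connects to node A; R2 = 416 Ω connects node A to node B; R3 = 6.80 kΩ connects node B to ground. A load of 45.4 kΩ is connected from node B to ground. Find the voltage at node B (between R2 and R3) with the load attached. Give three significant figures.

At node B, R3 is in parallel with the load: R3‖R_L = 5914 Ω.
Below node A the resistance is R2 + (R3‖R_L) = 6330 Ω, so V_A = 37.1 × 6330/95130 = 2.469 V.
Then V_B = V_A × (R3‖R_L)/(R2 + R3‖R_L) = 2.469 × 5914/6330 = 2.31 V.

V ≈ 2.31 V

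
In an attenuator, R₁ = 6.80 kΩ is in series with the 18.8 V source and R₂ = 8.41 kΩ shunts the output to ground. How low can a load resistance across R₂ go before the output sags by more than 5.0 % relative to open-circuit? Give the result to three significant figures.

R_L(min) ≈ 71.4 kΩ

Output resistance R_th = R₁‖R₂ = (6.80 × 8.41)/15.21 = 3.760 kΩ.
The fractional drop is R_th/(R_th + R_L); requiring this ≤ 0.0500 gives R_L ≥ R_th(1/0.0500 − 1) = 3.760 × 19.00 = 71.4 kΩ.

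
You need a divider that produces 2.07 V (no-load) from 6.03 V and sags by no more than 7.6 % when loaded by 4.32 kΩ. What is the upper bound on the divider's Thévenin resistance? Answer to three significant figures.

Loading drop = R_th/(R_th + R_L) ≤ 0.0760, so R_th ≤ R_L · ε/(1−ε) = 4.32 kΩ × 0.0760/0.9240 = 355 Ω.

R_th ≤ 355 Ω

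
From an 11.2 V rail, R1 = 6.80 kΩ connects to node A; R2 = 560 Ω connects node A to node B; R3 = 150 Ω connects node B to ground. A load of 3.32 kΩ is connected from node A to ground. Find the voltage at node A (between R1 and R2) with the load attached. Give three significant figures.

V ≈ 0.887 V

Below node A the series string R2+R3 = 710.0 Ω sits in parallel with the 3320 Ω load: 584.9 Ω.
V_A = 11.2 × 584.9/(6800 + 584.9) = 0.887 V.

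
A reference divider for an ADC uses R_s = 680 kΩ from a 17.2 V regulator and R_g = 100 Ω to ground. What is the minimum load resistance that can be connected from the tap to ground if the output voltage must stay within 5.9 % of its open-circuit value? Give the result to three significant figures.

Output resistance R_th = R_s‖R_g = (680000 × 100)/680100 = 99.99 Ω.
The fractional drop is R_th/(R_th + R_L); requiring this ≤ 0.0590 gives R_L ≥ R_th(1/0.0590 − 1) = 99.99 × 15.95 = 1.59 kΩ.

R_L(min) ≈ 1.59 kΩ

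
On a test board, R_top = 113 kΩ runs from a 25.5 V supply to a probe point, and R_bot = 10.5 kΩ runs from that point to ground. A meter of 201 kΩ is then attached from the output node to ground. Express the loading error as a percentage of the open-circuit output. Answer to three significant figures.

4.56 %

The divider's output (Thévenin) resistance is R_top‖R_bot = 9.607 kΩ.
Fractional drop under load = R_th/(R_th + R_L) = 9.607 / (9.607 + 201) = 0.04562.
So the output falls by 4.56 %.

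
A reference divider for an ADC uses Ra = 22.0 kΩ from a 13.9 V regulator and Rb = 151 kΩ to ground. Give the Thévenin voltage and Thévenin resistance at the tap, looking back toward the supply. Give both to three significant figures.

V_th = 12.1 V, R_th = 19.2 kΩ

V_th is the open-circuit tap voltage: 13.9 × 151/(22.0 + 151) = 12.1 V.
With the supply zeroed, Ra and Rb appear in parallel from the tap: R_th = Ra‖Rb = (22.0 × 151)/173.0 = 19.2 kΩ.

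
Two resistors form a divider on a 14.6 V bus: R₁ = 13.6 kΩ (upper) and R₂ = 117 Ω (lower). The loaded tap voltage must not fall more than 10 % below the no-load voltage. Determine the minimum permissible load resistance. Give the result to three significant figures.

Output resistance R_th = R₁‖R₂ = (13600 × 117)/13720 = 116.0 Ω.
The fractional drop is R_th/(R_th + R_L); requiring this ≤ 0.100 gives R_L ≥ R_th(1/0.100 − 1) = 116.0 × 9.000 = 1.04 kΩ.

R_L(min) ≈ 1.04 kΩ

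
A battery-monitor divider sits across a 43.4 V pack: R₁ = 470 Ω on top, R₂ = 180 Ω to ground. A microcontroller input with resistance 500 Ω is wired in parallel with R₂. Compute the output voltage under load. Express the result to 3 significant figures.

The load sits in parallel with R₂: R₂‖R_L = (180 × 500) / (180 + 500) = 132.4 Ω.
V_out = 43.4 × 132.4 / (470 + 132.4) = 43.4 × 132.4/602.4 = 9.54 V.
(Unloaded it would have been 12.0 V.)

V_out ≈ 9.54 V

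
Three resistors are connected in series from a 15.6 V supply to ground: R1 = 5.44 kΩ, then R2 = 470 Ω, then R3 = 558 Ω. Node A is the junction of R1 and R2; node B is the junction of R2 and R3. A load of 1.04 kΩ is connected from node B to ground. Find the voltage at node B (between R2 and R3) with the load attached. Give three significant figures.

V ≈ 0.903 V

At node B, R3 is in parallel with the load: R3‖R_L = 363.2 Ω.
Below node A the resistance is R2 + (R3‖R_L) = 833.2 Ω, so V_A = 15.6 × 833.2/6273 = 2.072 V.
Then V_B = V_A × (R3‖R_L)/(R2 + R3‖R_L) = 2.072 × 363.2/833.2 = 0.903 V.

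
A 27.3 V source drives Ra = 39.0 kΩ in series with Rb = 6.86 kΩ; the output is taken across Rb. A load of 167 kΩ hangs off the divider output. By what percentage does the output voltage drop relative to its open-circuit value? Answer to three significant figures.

3.38 %

The divider's output (Thévenin) resistance is Ra‖Rb = 5.834 kΩ.
Fractional drop under load = R_th/(R_th + R_L) = 5.834 / (5.834 + 167) = 0.03375.
So the output falls by 3.38 %.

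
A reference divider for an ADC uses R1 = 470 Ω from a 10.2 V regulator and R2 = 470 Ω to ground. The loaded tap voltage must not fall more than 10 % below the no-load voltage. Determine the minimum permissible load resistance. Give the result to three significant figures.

Output resistance R_th = R1‖R2 = (470 × 470)/940.0 = 235.0 Ω.
The fractional drop is R_th/(R_th + R_L); requiring this ≤ 0.100 gives R_L ≥ R_th(1/0.100 − 1) = 235.0 × 9.000 = 2.12 kΩ.

R_L(min) ≈ 2.12 kΩ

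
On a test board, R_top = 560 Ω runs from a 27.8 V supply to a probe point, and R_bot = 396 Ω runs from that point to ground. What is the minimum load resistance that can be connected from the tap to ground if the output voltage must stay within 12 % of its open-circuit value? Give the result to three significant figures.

Output resistance R_th = R_top‖R_bot = (560 × 396)/956.0 = 232.0 Ω.
The fractional drop is R_th/(R_th + R_L); requiring this ≤ 0.120 gives R_L ≥ R_th(1/0.120 − 1) = 232.0 × 7.333 = 1.70 kΩ.

R_L(min) ≈ 1.70 kΩ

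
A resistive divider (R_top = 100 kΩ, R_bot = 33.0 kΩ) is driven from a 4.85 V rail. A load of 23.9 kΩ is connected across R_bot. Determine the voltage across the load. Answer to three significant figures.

V_out ≈ 0.590 V

The load sits in parallel with R_bot: R_bot‖R_L = (33.0 × 23.9) / (33.0 + 23.9) = 13.86 kΩ.
V_out = 4.85 × 13.86 / (100 + 13.86) = 4.85 × 13.86/113.9 = 0.590 V.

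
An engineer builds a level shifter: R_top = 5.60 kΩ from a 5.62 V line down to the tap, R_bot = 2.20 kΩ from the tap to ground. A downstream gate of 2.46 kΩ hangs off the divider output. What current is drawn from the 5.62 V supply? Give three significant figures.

R_bot‖R_L = 1.161 kΩ, so the source sees R_top + R_bot‖R_L = 6.761 kΩ.
I = 5.62 V / 6.761 kΩ = 0.831 mA.

I ≈ 0.831 mA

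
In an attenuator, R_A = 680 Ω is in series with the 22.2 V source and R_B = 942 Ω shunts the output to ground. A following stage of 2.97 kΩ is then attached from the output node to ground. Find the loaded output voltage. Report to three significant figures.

The load sits in parallel with R_B: R_B‖R_L = (942 × 2970) / (942 + 2970) = 715.2 Ω.
V_out = 22.2 × 715.2 / (680 + 715.2) = 22.2 × 715.2/1395 = 11.4 V.
(Unloaded it would have been 12.9 V.)

V_out ≈ 11.4 V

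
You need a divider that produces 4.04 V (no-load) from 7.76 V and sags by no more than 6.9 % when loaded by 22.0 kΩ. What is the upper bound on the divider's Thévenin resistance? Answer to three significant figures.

Loading drop = R_th/(R_th + R_L) ≤ 0.0690, so R_th ≤ R_L · ε/(1−ε) = 22.0 kΩ × 0.0690/0.9310 = 1.63 kΩ.

R_th ≤ 1.63 kΩ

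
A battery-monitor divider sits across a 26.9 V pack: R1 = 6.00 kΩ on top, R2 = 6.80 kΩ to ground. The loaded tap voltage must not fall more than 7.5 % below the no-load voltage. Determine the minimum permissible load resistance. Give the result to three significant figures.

R_L(min) ≈ 39.3 kΩ

Output resistance R_th = R1‖R2 = (6.00 × 6.80)/12.80 = 3.188 kΩ.
The fractional drop is R_th/(R_th + R_L); requiring this ≤ 0.0750 gives R_L ≥ R_th(1/0.0750 − 1) = 3.188 × 12.33 = 39.3 kΩ.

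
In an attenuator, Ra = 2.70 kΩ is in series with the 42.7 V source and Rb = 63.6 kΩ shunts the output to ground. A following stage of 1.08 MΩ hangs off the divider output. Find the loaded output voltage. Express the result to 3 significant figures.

V_out ≈ 40.9 V

The load sits in parallel with Rb: Rb‖R_L = (63.6 × 1080) / (63.6 + 1080) = 60.06 kΩ.
V_out = 42.7 × 60.06 / (2.70 + 60.06) = 42.7 × 60.06/62.76 = 40.9 V.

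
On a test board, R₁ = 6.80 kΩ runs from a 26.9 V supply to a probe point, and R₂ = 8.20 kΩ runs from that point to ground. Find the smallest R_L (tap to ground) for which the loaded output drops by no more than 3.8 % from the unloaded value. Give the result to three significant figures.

Output resistance R_th = R₁‖R₂ = (6.80 × 8.20)/15.00 = 3.717 kΩ.
The fractional drop is R_th/(R_th + R_L); requiring this ≤ 0.0380 gives R_L ≥ R_th(1/0.0380 − 1) = 3.717 × 25.32 = 94.1 kΩ.

R_L(min) ≈ 94.1 kΩ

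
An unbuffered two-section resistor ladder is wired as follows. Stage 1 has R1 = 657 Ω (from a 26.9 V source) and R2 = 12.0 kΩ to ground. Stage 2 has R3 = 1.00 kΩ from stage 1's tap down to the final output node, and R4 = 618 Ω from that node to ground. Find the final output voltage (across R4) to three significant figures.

Stage 2 presents R3+R4 = 1618 Ω as a load on stage 1's tap.
Stage 1's lower leg becomes R2‖(R3+R4) = 1426 Ω, so V_mid = 26.9 × 1426/2083 = 18.41 V.
Stage 2 is itself unloaded: V_out = V_mid × R4/(R3+R4) = 18.41 × 618/1618 = 7.03 V.

V_out ≈ 7.03 V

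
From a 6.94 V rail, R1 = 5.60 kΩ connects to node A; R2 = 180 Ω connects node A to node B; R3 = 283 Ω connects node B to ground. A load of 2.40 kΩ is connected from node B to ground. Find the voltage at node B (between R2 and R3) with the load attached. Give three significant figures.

V ≈ 0.291 V

At node B, R3 is in parallel with the load: R3‖R_L = 253.1 Ω.
Below node A the resistance is R2 + (R3‖R_L) = 433.1 Ω, so V_A = 6.94 × 433.1/6033 = 0.4983 V.
Then V_B = V_A × (R3‖R_L)/(R2 + R3‖R_L) = 0.4983 × 253.1/433.1 = 0.291 V.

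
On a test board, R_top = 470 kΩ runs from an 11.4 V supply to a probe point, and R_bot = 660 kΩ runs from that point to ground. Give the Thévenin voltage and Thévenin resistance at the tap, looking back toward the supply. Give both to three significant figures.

V_th = 6.66 V, R_th = 275 kΩ

V_th is the open-circuit tap voltage: 11.4 × 660/(470 + 660) = 6.66 V.
With the supply zeroed, R_top and R_bot appear in parallel from the tap: R_th = R_top‖R_bot = (470 × 660)/1130 = 275 kΩ.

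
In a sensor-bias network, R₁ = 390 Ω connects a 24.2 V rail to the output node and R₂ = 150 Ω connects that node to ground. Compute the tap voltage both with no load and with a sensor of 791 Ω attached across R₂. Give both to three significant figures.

Unloaded: 6.72 V; loaded: 5.91 V

Open-circuit: V = 24.2 × 150/(390 + 150) = 6.72 V.
With the load, R₂ becomes R₂‖R_L = 126.1 Ω, so V = 24.2 × 126.1/516.1 = 5.91 V.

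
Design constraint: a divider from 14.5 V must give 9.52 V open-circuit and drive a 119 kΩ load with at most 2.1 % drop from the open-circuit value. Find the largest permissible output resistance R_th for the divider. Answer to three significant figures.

Loading drop = R_th/(R_th + R_L) ≤ 0.0210, so R_th ≤ R_L · ε/(1−ε) = 119 kΩ × 0.0210/0.9790 = 2.55 kΩ.

R_th ≤ 2.55 kΩ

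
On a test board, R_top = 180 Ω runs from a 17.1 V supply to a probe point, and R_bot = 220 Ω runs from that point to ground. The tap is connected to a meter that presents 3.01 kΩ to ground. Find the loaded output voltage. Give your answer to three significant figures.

V_out ≈ 9.11 V

The load sits in parallel with R_bot: R_bot‖R_L = (220 × 3010) / (220 + 3010) = 205.0 Ω.
V_out = 17.1 × 205.0 / (180 + 205.0) = 17.1 × 205.0/385.0 = 9.11 V.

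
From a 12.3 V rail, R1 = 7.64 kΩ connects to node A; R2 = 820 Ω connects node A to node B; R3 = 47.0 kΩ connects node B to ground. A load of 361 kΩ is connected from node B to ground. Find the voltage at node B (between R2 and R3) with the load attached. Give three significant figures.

At node B, R3 is in parallel with the load: R3‖R_L = 41590 Ω.
Below node A the resistance is R2 + (R3‖R_L) = 42410 Ω, so V_A = 12.3 × 42410/50050 = 10.42 V.
Then V_B = V_A × (R3‖R_L)/(R2 + R3‖R_L) = 10.42 × 41590/42410 = 10.2 V.

V ≈ 10.2 V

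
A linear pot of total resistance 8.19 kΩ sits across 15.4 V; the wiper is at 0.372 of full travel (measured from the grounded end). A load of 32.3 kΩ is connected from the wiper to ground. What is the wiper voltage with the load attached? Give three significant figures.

The wiper splits the pot into (1−α)R = 5.143 kΩ above and αR = 3.047 kΩ below.
Lower section ‖ load = 2.784 kΩ.
V_wiper = 15.4 × 2.784/(5.143 + 2.784) = 5.41 V.

V ≈ 5.41 V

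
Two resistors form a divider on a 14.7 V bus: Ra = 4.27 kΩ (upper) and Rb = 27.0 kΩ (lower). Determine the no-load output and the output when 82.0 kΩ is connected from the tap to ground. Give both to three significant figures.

Unloaded: 12.7 V; loaded: 12.1 V

Open-circuit: V = 14.7 × 27.0/(4.27 + 27.0) = 12.7 V.
With the load, Rb becomes Rb‖R_L = 20.31 kΩ, so V = 14.7 × 20.31/24.58 = 12.1 V.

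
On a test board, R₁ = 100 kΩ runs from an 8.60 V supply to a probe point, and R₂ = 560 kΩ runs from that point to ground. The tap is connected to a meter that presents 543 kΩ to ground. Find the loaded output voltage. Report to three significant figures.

The load sits in parallel with R₂: R₂‖R_L = (560 × 543) / (560 + 543) = 275.7 kΩ.
V_out = 8.60 × 275.7 / (100 + 275.7) = 8.60 × 275.7/375.7 = 6.31 V.
(Unloaded it would have been 7.30 V.)

V_out ≈ 6.31 V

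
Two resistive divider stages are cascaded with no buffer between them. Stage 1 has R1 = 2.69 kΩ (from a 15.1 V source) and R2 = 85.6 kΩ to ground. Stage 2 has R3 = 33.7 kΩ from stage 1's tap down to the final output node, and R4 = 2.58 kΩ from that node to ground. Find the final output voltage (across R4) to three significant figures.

V_out ≈ 0.971 V

Stage 2 presents R3+R4 = 36.28 kΩ as a load on stage 1's tap.
Stage 1's lower leg becomes R2‖(R3+R4) = 25.48 kΩ, so V_mid = 15.1 × 25.48/28.17 = 13.66 V.
Stage 2 is itself unloaded: V_out = V_mid × R4/(R3+R4) = 13.66 × 2.58/36.28 = 0.971 V.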